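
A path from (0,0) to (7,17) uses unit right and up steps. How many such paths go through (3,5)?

Paths (0,0)->(3,5): C(8,5) = 56.
Paths (3,5)->(7,17): C(16,12) = 1820.
By multiplication principle: 56 x 1820.

Final answer: 101920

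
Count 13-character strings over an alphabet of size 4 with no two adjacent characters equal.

First character: 4 choices. Each subsequent: 3 choices (must differ from the previous one).
Total: 4 x 3^12.

Final answer: 4 x 3^{12} = 2125764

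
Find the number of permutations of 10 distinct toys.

The number of ways to arrange 10 distinct objects is 10!.

Final answer: 10! = 3628800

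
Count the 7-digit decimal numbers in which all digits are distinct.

First digit: 9 (not 0). Second: 9 (not first). Third: 8, etc.
Total: 9 x 9 x 8 x 7 x 6 x 5 x 4.

Final answer: 544320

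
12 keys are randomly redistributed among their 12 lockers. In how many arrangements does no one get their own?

Derangements satisfy D(n) = (n-1)(D(n-1) + D(n-2)), starting from D(0)=1, D(1)=0.
D(2) = 1 x (0 + 1) = 1
D(3) = 2 x (1 + 0) = 2
D(4) = 3 x (2 + 1) = 9
D(5) = 4 x (9 + 2) = 44
D(6) = 5 x (44 + 9) = 265
D(7) = 6 x (265 + 44) = 1854
D(8) = 7 x (1854 + 265) = 14833
D(9) = 8 x (14833 + 1854) = 133496
D(10) = 9 x (133496 + 14833) = 1334961
D(11) = 10 x (1334961 + 133496) = 14684570
D(12) = 11 x (D(11) + D(10)) = 11 x (14684570 + 1334961)

Final answer: D(12) = 176214841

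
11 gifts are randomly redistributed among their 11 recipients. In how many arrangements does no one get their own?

Derangements satisfy D(n) = (n-1)(D(n-1) + D(n-2)), starting from D(0)=1, D(1)=0.
D(2) = 1 x (0 + 1) = 1
D(3) = 2 x (1 + 0) = 2
D(4) = 3 x (2 + 1) = 9
D(5) = 4 x (9 + 2) = 44
D(6) = 5 x (44 + 9) = 265
D(7) = 6 x (265 + 44) = 1854
D(8) = 7 x (1854 + 265) = 14833
D(9) = 8 x (14833 + 1854) = 133496
D(10) = 9 x (133496 + 14833) = 1334961
D(11) = 10 x (D(10) + D(9)) = 10 x (1334961 + 133496)

Final answer: D(11) = 14684570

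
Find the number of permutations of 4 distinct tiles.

The number of ways to arrange 4 distinct objects is 4!.

Final answer: 4! = 24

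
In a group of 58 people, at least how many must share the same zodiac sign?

There are 12 possible values for zodiac sign. With 58 people and 12 categories, by pigeonhole: ceiling(58/12).

Final answer: 5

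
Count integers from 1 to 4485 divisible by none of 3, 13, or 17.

|div by 3|=1495, |div by 13|=345, |div by 17|=263.
|div by 3&13|=115, |div by 3&17|=87, |div by 13&17|=20, |div by all|=6.
By inclusion-exclusion, divisible by at least one: 1495+345+263-115-87-20+6 = 1887.
Not divisible by any: 4485 - 1887.

Final answer: 2598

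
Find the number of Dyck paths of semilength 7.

Total monotonic paths to (7,7): C(14,7) = 3432.
Reflecting each bad path at its first crossing gives a bijection with paths to (6,8): C(14,8) = 3003.
Valid Dyck paths: 3432 - 3003.
(Equivalently, C_{7} = C(14,7)/8 = 3432/8.)

Final answer: C_{7} = 429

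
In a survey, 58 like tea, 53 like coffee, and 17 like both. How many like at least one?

|A union B| = |A| + |B| - |A intersect B| = 58 + 53 - 17.

Final answer: 94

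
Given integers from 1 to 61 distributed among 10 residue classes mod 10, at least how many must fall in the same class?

By pigeonhole with 61 objects and 10 categories: ceiling(61/10).

Final answer: 7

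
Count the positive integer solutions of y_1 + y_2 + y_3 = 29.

Substitute y'_i = y_i - 1 (so y'_i >= 0). Then sum y'_i = 29 - 3 = 26.
Stars and bars: C(26+3-1, 3-1) = C(28,2).

Final answer: C(28,2) = 378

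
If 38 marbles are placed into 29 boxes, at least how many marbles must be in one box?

By the pigeonhole principle: ceiling(38/29).

Final answer: 2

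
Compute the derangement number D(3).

D(n) = (n-1)(D(n-1) + D(n-2)), D(0)=1, D(1)=0.
Building up: D(2)=1.
D(3) = 2 x (D(2) + D(1)) = 2 x (1 + 0).

Final answer: D(3) = 2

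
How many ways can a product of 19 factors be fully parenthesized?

The structures are counted by the Catalan number C_n. Here n = 19 - 1 = 18.
C_n = C(2n,n) - C(2n,n+1), so C_{18} = C(36,18) - C(36,19) = 9075135300 - 8597496600.

Final answer: C_{18} = 477638700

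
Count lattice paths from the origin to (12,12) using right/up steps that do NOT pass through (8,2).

Total paths to (12,12): C(24,12) = 2704156.
Paths through (8,2): C(10,2) x C(14,10) = 45045.
Avoiding (8,2): 2704156 - 45045.

Final answer: 2659111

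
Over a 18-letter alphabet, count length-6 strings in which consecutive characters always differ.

Let g(n) count such strings. g(1) = 18, and each valid string of length n-1 extends in 17 ways (any symbol but the last), so g(n) = 17 g(n-1).
Total: g(6) = 18 x 17^5.

Final answer: 18 x 17^{5} = 25557426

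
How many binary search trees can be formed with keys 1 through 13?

This is a standard Catalan-number count: the answer is C_n. Here n = 13.
C_n = (2n)!/(n!(n+1)!), so C_{13} = 26!/(13! x 14!) = C(26,13)/14 = 10400600/14.

Final answer: C_{13} = 742900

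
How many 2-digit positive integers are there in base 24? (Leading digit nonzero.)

These are the integers in [24^1, 24^2), so the count is 24^2 - 24^1 = 23 x 24^1.

Final answer: 552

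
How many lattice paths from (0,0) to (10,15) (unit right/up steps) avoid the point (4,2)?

Total paths to (10,15): C(25,15) = 3268760.
Paths through (4,2): C(6,2) x C(19,13) = 406980.
Avoiding (4,2): 3268760 - 406980.

Final answer: 2861780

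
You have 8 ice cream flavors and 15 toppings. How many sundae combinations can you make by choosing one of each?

By the multiplication principle: 8 x 15.

Final answer: 120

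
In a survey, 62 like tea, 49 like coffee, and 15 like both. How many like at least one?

|A union B| = |A| + |B| - |A intersect B| = 62 + 49 - 15.

Final answer: 96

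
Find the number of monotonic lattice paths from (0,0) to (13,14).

Each path has 13 right steps and 14 up steps in some order (27 steps total).
Choose which 14 of the 27 steps are up: C(27,14).

Final answer: C(27,14) = 20058300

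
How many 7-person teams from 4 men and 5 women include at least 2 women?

Sum over valid woman counts:
C(5,3)C(4,4) = 10
C(5,4)C(4,3) = 20
C(5,5)C(4,2) = 6
Total: 10 + 20 + 6.

Final answer: 36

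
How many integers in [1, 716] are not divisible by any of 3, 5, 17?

|div by 3|=238, |div by 5|=143, |div by 17|=42.
|div by 3&5|=47, |div by 3&17|=14, |div by 5&17|=8, |div by all|=2.
By inclusion-exclusion, divisible by at least one: 238+143+42-47-14-8+2 = 356.
Not divisible by any: 716 - 356.

Final answer: 360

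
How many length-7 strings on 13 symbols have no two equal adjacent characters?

Let g(n) count such strings. g(1) = 13, and each valid string of length n-1 extends in 12 ways (any symbol but the last), so g(n) = 12 g(n-1).
Total: g(7) = 13 x 12^6.

Final answer: 13 x 12^{6} = 38817792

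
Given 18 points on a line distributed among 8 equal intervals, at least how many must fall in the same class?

By pigeonhole with 18 objects and 8 categories: ceiling(18/8).

Final answer: 3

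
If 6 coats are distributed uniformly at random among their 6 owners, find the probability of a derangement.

Derangements satisfy D(n) = (n-1)(D(n-1) + D(n-2)), starting from D(0)=1, D(1)=0.
Building up: D(2)=1, D(3)=2, D(4)=9, D(5)=44, D(6)=265.
Total arrangements: 6! = 720.
Probability = D(6)/6! = 53/144.

Final answer: D(6)/6! = 265/720 = 0.368056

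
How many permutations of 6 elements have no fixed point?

Derangements satisfy D(n) = (n-1)(D(n-1) + D(n-2)), starting from D(0)=1, D(1)=0.
D(2) = 1 x (0 + 1) = 1
D(3) = 2 x (1 + 0) = 2
D(4) = 3 x (2 + 1) = 9
D(5) = 4 x (9 + 2) = 44
D(6) = 5 x (D(5) + D(4)) = 5 x (44 + 9)

Final answer: D(6) = 265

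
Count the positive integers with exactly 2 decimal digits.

The leading digit cannot be 0 (9 options); the other 1 digit can be anything (10 options each).
Total: 9 x 10^1.

Final answer: 90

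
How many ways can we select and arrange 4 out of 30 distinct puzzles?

P(30,4) = 30!/(30-4)! = 30!/26!.

Final answer: P(30,4) = 657720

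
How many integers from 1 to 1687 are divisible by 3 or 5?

Multiples of 3: 562. Multiples of 5: 337. Of both (lcm=15): 112.
By inclusion-exclusion: 562 + 337 - 112.

Final answer: 787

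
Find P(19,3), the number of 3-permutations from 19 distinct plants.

P(19,3) = 19!/(19-3)! = 19!/16!.

Final answer: P(19,3) = 5814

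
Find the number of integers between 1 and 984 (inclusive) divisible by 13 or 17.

Multiples of 13: 75. Multiples of 17: 57. Of both (lcm=221): 4.
By inclusion-exclusion: 75 + 57 - 4.

Final answer: 128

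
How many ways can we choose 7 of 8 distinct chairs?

C(8,7) = 8!/(7! x (8-7)!).

Final answer: C(8,7) = 8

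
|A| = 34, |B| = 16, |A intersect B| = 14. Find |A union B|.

|A union B| = |A| + |B| - |A intersect B| = 34 + 16 - 14.

Final answer: 36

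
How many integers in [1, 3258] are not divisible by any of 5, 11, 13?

|div by 5|=651, |div by 11|=296, |div by 13|=250.
|div by 5&11|=59, |div by 5&13|=50, |div by 11&13|=22, |div by all|=4.
By inclusion-exclusion, divisible by at least one: 651+296+250-59-50-22+4 = 1070.
Not divisible by any: 3258 - 1070.

Final answer: 2188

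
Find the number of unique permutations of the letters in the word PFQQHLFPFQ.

Letters (F:3, H:1, L:1, P:2, Q:3). Total letters: 10.
Permutations = 10!/(3! x 3! x 2!).

Final answer: 50400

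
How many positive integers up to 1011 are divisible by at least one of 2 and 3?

Multiples of 2: 505. Multiples of 3: 337. Of both (lcm=6): 168.
By inclusion-exclusion: 505 + 337 - 168.

Final answer: 674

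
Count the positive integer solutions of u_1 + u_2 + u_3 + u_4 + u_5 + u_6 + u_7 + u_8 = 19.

Substitute u'_i = u_i - 1 (so u'_i >= 0). Then sum u'_i = 19 - 8 = 11.
Stars and bars: C(11+8-1, 8-1) = C(18,7).

Final answer: C(18,7) = 31824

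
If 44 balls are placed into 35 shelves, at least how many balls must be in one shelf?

By the pigeonhole principle: ceiling(44/35).

Final answer: 2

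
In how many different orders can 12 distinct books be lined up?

The number of ways to arrange 12 distinct objects is 12!.

Final answer: 12! = 479001600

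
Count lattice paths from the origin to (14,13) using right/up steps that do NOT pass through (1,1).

Total paths to (14,13): C(27,13) = 20058300.
Paths through (1,1): C(2,1) x C(25,12) = 10400600.
Avoiding (1,1): 20058300 - 10400600.

Final answer: 9657700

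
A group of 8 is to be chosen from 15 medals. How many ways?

C(15,8) = 15!/(8! x 7!).

Final answer: \binom{15}{8} = 6435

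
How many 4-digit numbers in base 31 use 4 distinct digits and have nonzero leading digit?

First digit: 30 (nonzero). Second: 30 (not first). Third: 29, etc.
Total: 30 x 30 x 29 x 28.

Final answer: 730800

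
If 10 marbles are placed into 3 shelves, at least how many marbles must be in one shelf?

By the pigeonhole principle: ceiling(10/3).

Final answer: 4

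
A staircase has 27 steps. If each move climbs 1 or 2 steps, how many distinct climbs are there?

Let f(n) count the ways. The last step is size 1 or 2, so f(n) = f(n-1) + f(n-2) with f(1)=1, f(2)=2.
Computing successive values: f(1)=1, f(2)=2, f(3)=3, f(4)=5, f(5)=8, f(6)=13, f(7)=21, f(8)=34, f(9)=55, f(10)=89, f(11)=144, f(12)=233, f(13)=377, f(14)=610, f(15)=987, f(16)=1597, f(17)=2584, f(18)=4181, f(19)=6765, f(20)=10946, f(21)=17711, f(22)=28657, f(23)=46368, f(24)=75025, f(25)=121393, f(26)=196418, f(27)=317811.

Final answer: 317811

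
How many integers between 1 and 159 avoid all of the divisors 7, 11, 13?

|div by 7|=22, |div by 11|=14, |div by 13|=12.
|div by 7&11|=2, |div by 7&13|=1, |div by 11&13|=1, |div by all|=0.
By inclusion-exclusion, divisible by at least one: 22+14+12-2-1-1+0 = 44.
Not divisible by any: 159 - 44.

Final answer: 115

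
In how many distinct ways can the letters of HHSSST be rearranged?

Letters (H:2, S:3, T:1). Total letters: 6.
Permutations = 6!/(3! x 2!).

Final answer: 60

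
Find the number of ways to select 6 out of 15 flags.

C(15,6) = 15!/(6! x (15-6)!).

Final answer: C(15,6) = 5005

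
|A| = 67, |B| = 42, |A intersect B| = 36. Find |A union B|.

|A union B| = |A| + |B| - |A intersect B| = 67 + 42 - 36.

Final answer: 73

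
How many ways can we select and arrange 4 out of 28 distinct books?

P(28,4) = 28!/(28-4)! = 28!/24!.

Final answer: P(28,4) = 491400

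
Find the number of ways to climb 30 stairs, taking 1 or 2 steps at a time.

Let f(n) be the number of climbs. Removing the last move (1 or 2 steps) gives f(n) = f(n-1) + f(n-2); base cases f(1)=1, f(2)=2.
Iterating the recurrence: f(1)=1, f(2)=2, f(3)=3, f(4)=5, f(5)=8, f(6)=13, f(7)=21, f(8)=34, f(9)=55, f(10)=89, f(11)=144, f(12)=233, f(13)=377, f(14)=610, f(15)=987, f(16)=1597, f(17)=2584, f(18)=4181, f(19)=6765, f(20)=10946, f(21)=17711, f(22)=28657, f(23)=46368, f(24)=75025, f(25)=121393, f(26)=196418, f(27)=317811, f(28)=514229, f(29)=832040, f(30)=1346269.

Final answer: 1346269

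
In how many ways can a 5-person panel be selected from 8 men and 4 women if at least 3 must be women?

Sum over valid woman counts:
C(4,3)C(8,2) = 112
C(4,4)C(8,1) = 8
Total: 112 + 8.

Final answer: 120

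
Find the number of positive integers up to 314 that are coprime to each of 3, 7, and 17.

|div by 3|=104, |div by 7|=44, |div by 17|=18.
|div by 3&7|=14, |div by 3&17|=6, |div by 7&17|=2, |div by all|=0.
By inclusion-exclusion, divisible by at least one: 104+44+18-14-6-2+0 = 144.
Not divisible by any: 314 - 144.

Final answer: 170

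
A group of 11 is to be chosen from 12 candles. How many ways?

C(12,11) = 12!/(11! x 1!).

Final answer: \binom{12}{11} = 12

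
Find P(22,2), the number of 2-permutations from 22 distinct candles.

P(22,2) = 22!/(22-2)! = 22!/20!.

Final answer: P(22,2) = 462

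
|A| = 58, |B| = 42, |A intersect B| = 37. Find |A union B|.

|A union B| = |A| + |B| - |A intersect B| = 58 + 42 - 37.

Final answer: 63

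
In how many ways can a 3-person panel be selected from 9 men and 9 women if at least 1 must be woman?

Sum over valid woman counts:
C(9,1)C(9,2) = 324
C(9,2)C(9,1) = 324
C(9,3)C(9,0) = 84
Total: 324 + 324 + 84.

Final answer: 732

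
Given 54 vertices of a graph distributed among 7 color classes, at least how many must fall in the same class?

By pigeonhole with 54 objects and 7 categories: ceiling(54/7).

Final answer: 8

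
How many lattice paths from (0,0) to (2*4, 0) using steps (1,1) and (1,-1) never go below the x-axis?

Total monotonic paths to (4,4): C(8,4) = 70.
A path is bad iff it touches y = x + 1; reflecting its initial segment maps bad paths bijectively onto all paths to (3,5), of which there are C(8,5) = 56.
Valid Dyck paths: 70 - 56.
(Check: C(8,4) - C(8,5) = C(8,4)/5, the Catalan number C_{4}.)

Final answer: C_{4} = 14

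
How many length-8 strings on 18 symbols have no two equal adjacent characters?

First character: 18 choices. Each subsequent: 17 choices (must differ from the previous one).
Total: 18 x 17^7.

Final answer: 18 x 17^{7} = 7386096114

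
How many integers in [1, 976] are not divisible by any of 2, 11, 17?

|div by 2|=488, |div by 11|=88, |div by 17|=57.
|div by 2&11|=44, |div by 2&17|=28, |div by 11&17|=5, |div by all|=2.
By inclusion-exclusion, divisible by at least one: 488+88+57-44-28-5+2 = 558.
Not divisible by any: 976 - 558.

Final answer: 418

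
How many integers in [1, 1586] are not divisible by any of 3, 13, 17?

|div by 3|=528, |div by 13|=122, |div by 17|=93.
|div by 3&13|=40, |div by 3&17|=31, |div by 13&17|=7, |div by all|=2.
By inclusion-exclusion, divisible by at least one: 528+122+93-40-31-7+2 = 667.
Not divisible by any: 1586 - 667.

Final answer: 919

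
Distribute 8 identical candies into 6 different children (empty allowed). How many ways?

Stars and bars: C(n+k-1, k-1) = C(13,5).

Final answer: C(13,5) = 1287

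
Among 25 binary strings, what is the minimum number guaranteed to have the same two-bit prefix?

There are 4 possible values for two-bit prefix. With 25 binary strings and 4 categories, by pigeonhole: ceiling(25/4).

Final answer: 7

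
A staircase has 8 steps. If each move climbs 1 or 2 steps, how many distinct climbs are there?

Let f(n) be the number of climbs. Removing the last move (1 or 2 steps) gives f(n) = f(n-1) + f(n-2); base cases f(1)=1, f(2)=2.
Computing successive values: f(1)=1, f(2)=2, f(3)=3, f(4)=5, f(5)=8, f(6)=13, f(7)=21, f(8)=34.

Final answer: 34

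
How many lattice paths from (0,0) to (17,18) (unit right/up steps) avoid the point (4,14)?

Total paths to (17,18): C(35,18) = 4537567650.
Paths through (4,14): C(18,14) x C(17,4) = 7282800.
Avoiding (4,14): 4537567650 - 7282800.

Final answer: 4530284850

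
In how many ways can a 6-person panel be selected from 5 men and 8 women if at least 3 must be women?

Sum over valid woman counts:
C(8,3)C(5,3) = 560
C(8,4)C(5,2) = 700
C(8,5)C(5,1) = 280
C(8,6)C(5,0) = 28
Total: 560 + 700 + 280 + 28.

Final answer: 1568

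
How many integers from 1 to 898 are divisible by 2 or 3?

Multiples of 2: 449. Multiples of 3: 299. Of both (lcm=6): 149.
By inclusion-exclusion: 449 + 299 - 149.

Final answer: 599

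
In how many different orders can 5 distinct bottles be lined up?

The number of ways to arrange 5 distinct objects is 5!.

Final answer: 5! = 120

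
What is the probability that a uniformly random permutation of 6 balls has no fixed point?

Derangements satisfy D(n) = (n-1)(D(n-1) + D(n-2)), starting from D(0)=1, D(1)=0.
Building up: D(2)=1, D(3)=2, D(4)=9, D(5)=44, D(6)=265.
Total arrangements: 6! = 720.
Probability = D(6)/6! = 53/144.

Final answer: D(6)/6! = 265/720 = 0.368056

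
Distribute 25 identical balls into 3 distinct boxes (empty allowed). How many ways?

Stars and bars: C(n+k-1, k-1) = C(27,2).

Final answer: C(27,2) = 351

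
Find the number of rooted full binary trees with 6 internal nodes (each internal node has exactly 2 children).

This is counted by the nth Catalan number C_n. Here n = 6.
Using C_0 = 1 and C_(k+1) = C_k x 2(2k+1)/(k+2), build up term by term: C_1=1, C_2=2, C_3=5, C_4=14, C_5=42, C_6=132.

Final answer: C_{6} = 132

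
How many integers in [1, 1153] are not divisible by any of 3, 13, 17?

|div by 3|=384, |div by 13|=88, |div by 17|=67.
|div by 3&13|=29, |div by 3&17|=22, |div by 13&17|=5, |div by all|=1.
By inclusion-exclusion, divisible by at least one: 384+88+67-29-22-5+1 = 484.
Not divisible by any: 1153 - 484.

Final answer: 669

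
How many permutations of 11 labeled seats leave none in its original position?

Derangements satisfy D(n) = (n-1)(D(n-1) + D(n-2)), starting from D(0)=1, D(1)=0.
D(2) = 1 x (0 + 1) = 1
D(3) = 2 x (1 + 0) = 2
D(4) = 3 x (2 + 1) = 9
D(5) = 4 x (9 + 2) = 44
D(6) = 5 x (44 + 9) = 265
D(7) = 6 x (265 + 44) = 1854
D(8) = 7 x (1854 + 265) = 14833
D(9) = 8 x (14833 + 1854) = 133496
D(10) = 9 x (133496 + 14833) = 1334961
D(11) = 10 x (D(10) + D(9)) = 10 x (1334961 + 133496)

Final answer: D(11) = 14684570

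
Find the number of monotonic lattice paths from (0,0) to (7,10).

Each path has 7 right steps and 10 up steps in some order (17 steps total).
Choose which 10 of the 17 steps are up: C(17,10).

Final answer: C(17,10) = 19448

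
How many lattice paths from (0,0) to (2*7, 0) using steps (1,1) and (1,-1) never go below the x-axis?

Total monotonic paths to (7,7): C(14,7) = 3432.
By the reflection principle, paths that go above the diagonal number C(14,8) = 3003.
Valid Dyck paths: 3432 - 3003.
(Check: C(14,7) - C(14,8) = C(14,7)/8, the Catalan number C_{7}.)

Final answer: C_{7} = 429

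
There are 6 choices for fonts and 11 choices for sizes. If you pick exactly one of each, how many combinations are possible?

By the multiplication principle: 6 x 11.

Final answer: 66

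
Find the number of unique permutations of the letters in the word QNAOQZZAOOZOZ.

Letters (A:2, N:1, O:4, Q:2, Z:4). Total letters: 13.
Permutations = 13!/(4! x 4! x 2! x 2!).

Final answer: 2702700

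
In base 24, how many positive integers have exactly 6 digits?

Leading digit: 23 options (nonzero). Other 5 digit(s): 24 options each.
Total: 23 x 24^5.

Final answer: 183140352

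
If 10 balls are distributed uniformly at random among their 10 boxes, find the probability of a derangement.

D(n) = (n-1)(D(n-1) + D(n-2)), D(0)=1, D(1)=0.
Building up: D(2)=1, D(3)=2, D(4)=9, D(5)=44, D(6)=265, D(7)=1854, D(8)=14833, D(9)=133496, D(10)=1334961.
Total arrangements: 10! = 3628800.
Probability = D(10)/10! = 16481/44800.

Final answer: D(10)/10! = 1334961/3628800 = 0.367879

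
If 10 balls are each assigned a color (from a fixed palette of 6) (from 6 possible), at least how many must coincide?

There are 6 possible values for color (from a fixed palette of 6). With 10 balls and 6 categories, by pigeonhole: ceiling(10/6).

Final answer: 2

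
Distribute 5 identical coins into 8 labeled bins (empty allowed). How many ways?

Stars and bars: C(n+k-1, k-1) = C(12,7).

Final answer: C(12,7) = 792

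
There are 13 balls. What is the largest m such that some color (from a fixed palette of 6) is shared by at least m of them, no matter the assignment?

There are 6 possible values for color (from a fixed palette of 6). With 13 balls and 6 categories, by pigeonhole: ceiling(13/6).

Final answer: 3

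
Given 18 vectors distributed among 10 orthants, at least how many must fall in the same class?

By pigeonhole with 18 objects and 10 categories: ceiling(18/10).

Final answer: 2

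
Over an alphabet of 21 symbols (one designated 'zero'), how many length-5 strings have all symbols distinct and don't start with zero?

First digit: 20 (nonzero). Second: 20 (not first). Third: 19, etc.
Total: 20 x 20 x 19 x 18 x 17.

Final answer: 2325600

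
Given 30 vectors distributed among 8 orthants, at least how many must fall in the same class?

By pigeonhole with 30 objects and 8 categories: ceiling(30/8).

Final answer: 4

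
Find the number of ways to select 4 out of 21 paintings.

C(21,4) = 21!/(4! x 17!).

Final answer: \binom{21}{4} = 5985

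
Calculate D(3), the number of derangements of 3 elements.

D(n) = (n-1)(D(n-1) + D(n-2)), D(0)=1, D(1)=0.
D(2) = 1 x (0 + 1) = 1
D(3) = 2 x (D(2) + D(1)) = 2 x (1 + 0)

Final answer: D(3) = 2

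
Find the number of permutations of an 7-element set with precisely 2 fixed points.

Choose which 2 elements are fixed: C(7,2) = 21.
Derange the remaining 5 using D(j) = (j-1)(D(j-1) + D(j-2)), D(0)=1, D(1)=0: D(2)=1, D(3)=2, D(4)=9, D(5)=44.
Total: 21 x 44.

Final answer: C(7,2) D(5) = 924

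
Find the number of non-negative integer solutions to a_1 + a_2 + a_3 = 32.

Stars and bars with 32 stars and 2 bars:
C(32+3-1, 3-1) = C(34,2).

Final answer: C(34,2) = 561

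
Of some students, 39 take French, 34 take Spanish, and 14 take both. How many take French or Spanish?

|A union B| = |A| + |B| - |A intersect B| = 39 + 34 - 14.

Final answer: 59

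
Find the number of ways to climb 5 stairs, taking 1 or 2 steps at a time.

Let f(n) count the ways. The last step is size 1 or 2, so f(n) = f(n-1) + f(n-2) with f(1)=1, f(2)=2.
Iterating the recurrence: f(1)=1, f(2)=2, f(3)=3, f(4)=5, f(5)=8.

Final answer: 8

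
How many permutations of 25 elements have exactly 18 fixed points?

Choose which 18 elements are fixed: C(25,18) = 480700.
Derange the remaining 7 using D(j) = (j-1)(D(j-1) + D(j-2)), D(0)=1, D(1)=0: D(2)=1, D(3)=2, D(4)=9, D(5)=44, D(6)=265, D(7)=1854.
Total: 480700 x 1854.

Final answer: C(25,18) D(7) = 891217800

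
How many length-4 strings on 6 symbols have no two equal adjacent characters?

Let g(n) count such strings. g(1) = 6, and each valid string of length n-1 extends in 5 ways (any symbol but the last), so g(n) = 5 g(n-1).
Total: g(4) = 6 x 5^3.

Final answer: 6 x 5^{3} = 750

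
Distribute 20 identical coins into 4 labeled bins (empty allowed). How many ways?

Stars and bars: C(n+k-1, k-1) = C(23,3).

Final answer: C(23,3) = 1771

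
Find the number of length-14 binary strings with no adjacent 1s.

Let a(n) count valid strings. If the last bit is 0 the prefix is any valid string of length n-1; if it is 1 the string must end in 01 with a valid prefix of length n-2. So a(n) = a(n-1) + a(n-2), a(1)=2, a(2)=3.
Building up term by term: a(1)=2, a(2)=3, a(3)=5, a(4)=8, a(5)=13, a(6)=21, a(7)=34, a(8)=55, a(9)=89, a(10)=144, a(11)=233, a(12)=377, a(13)=610, a(14)=987.

Final answer: 987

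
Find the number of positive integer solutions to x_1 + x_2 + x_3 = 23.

Substitute x'_i = x_i - 1 (so x'_i >= 0). Then sum x'_i = 23 - 3 = 20.
Stars and bars: C(20+3-1, 3-1) = C(22,2).

Final answer: C(22,2) = 231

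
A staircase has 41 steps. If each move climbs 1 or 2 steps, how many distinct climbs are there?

Let f(n) be the number of climbs. Removing the last move (1 or 2 steps) gives f(n) = f(n-1) + f(n-2); base cases f(1)=1, f(2)=2.
Computing successive values: f(1)=1, f(2)=2, f(3)=3, f(4)=5, f(5)=8, f(6)=13, f(7)=21, f(8)=34, f(9)=55, f(10)=89, f(11)=144, f(12)=233, f(13)=377, f(14)=610, f(15)=987, f(16)=1597, f(17)=2584, f(18)=4181, f(19)=6765, f(20)=10946, f(21)=17711, f(22)=28657, f(23)=46368, f(24)=75025, f(25)=121393, f(26)=196418, f(27)=317811, f(28)=514229, f(29)=832040, f(30)=1346269, f(31)=2178309, f(32)=3524578, f(33)=5702887, f(34)=9227465, f(35)=14930352, f(36)=24157817, f(37)=39088169, f(38)=63245986, f(39)=102334155, f(40)=165580141, f(41)=267914296.

Final answer: 267914296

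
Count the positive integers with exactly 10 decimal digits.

First digit: 9 choices (1-9). Each of the remaining 9 digits: 10 choices.
Total: 9 x 10^9.

Final answer: 9000000000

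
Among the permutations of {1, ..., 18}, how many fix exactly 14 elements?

Choose which 14 elements are fixed: C(18,14) = 3060.
Derange the remaining 4 using D(j) = (j-1)(D(j-1) + D(j-2)), D(0)=1, D(1)=0: D(2)=1, D(3)=2, D(4)=9.
Total: 3060 x 9.

Final answer: C(18,14) D(4) = 27540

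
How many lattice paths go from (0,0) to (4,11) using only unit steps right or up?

Each path has 4 right steps and 11 up steps in some order (15 steps total).
Choose which 11 of the 15 steps are up: C(15,11).

Final answer: C(15,11) = 1365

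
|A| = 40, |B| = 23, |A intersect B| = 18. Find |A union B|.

|A union B| = |A| + |B| - |A intersect B| = 40 + 23 - 18.

Final answer: 45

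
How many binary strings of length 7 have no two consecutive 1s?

Classify by the final bit: ...0 gives a(n-1) strings, ...01 gives a(n-2) strings. Thus a(n) = a(n-1) + a(n-2) with a(1)=2, a(2)=3.
Iterating the recurrence: a(1)=2, a(2)=3, a(3)=5, a(4)=8, a(5)=13, a(6)=21, a(7)=34.

Final answer: 34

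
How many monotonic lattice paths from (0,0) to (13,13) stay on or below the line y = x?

Total monotonic paths to (13,13): C(26,13) = 10400600.
A path is bad iff it touches y = x + 1; reflecting its initial segment maps bad paths bijectively onto all paths to (12,14), of which there are C(26,14) = 9657700.
Valid Dyck paths: 10400600 - 9657700.
(This is the Catalan number C_{13}.)

Final answer: C_{13} = 742900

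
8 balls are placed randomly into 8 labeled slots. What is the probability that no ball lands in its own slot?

Derangements satisfy D(n) = (n-1)(D(n-1) + D(n-2)), starting from D(0)=1, D(1)=0.
Building up: D(2)=1, D(3)=2, D(4)=9, D(5)=44, D(6)=265, D(7)=1854, D(8)=14833.
Total arrangements: 8! = 40320.
Probability = D(8)/8! = 2119/5760.

Final answer: D(8)/8! = 14833/40320 = 0.367882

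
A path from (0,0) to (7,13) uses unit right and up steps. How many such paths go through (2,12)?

Paths (0,0)->(2,12): C(14,12) = 91.
Paths (2,12)->(7,13): C(6,1) = 6.
By multiplication principle: 91 x 6.

Final answer: 546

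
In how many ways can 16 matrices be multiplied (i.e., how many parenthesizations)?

The structures are counted by the Catalan number C_n. Here n = 16 - 1 = 15.
C_n = C(2n,n) - C(2n,n+1), so C_{15} = C(30,15) - C(30,16) = 155117520 - 145422675.

Final answer: C_{15} = 9694845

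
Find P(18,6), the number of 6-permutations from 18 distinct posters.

P(18,6) = 18!/(18-6)! = 18!/12!.

Final answer: P(18,6) = 13366080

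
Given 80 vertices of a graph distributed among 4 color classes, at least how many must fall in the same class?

By pigeonhole with 80 objects and 4 categories: ceiling(80/4).

Final answer: 20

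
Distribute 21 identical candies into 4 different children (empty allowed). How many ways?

Stars and bars: C(n+k-1, k-1) = C(24,3).

Final answer: C(24,3) = 2024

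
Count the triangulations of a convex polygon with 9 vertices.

This is a standard Catalan-number count: the answer is C_n. Here n = 9 - 2 = 7.
Using C_0 = 1 and C_(k+1) = C_k x 2(2k+1)/(k+2), build up term by term: C_1=1, C_2=2, C_3=5, C_4=14, C_5=42, C_6=132, C_7=429.

Final answer: C_{7} = 429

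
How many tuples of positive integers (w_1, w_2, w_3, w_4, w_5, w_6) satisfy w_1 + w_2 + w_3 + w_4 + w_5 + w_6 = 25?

Substitute w'_i = w_i - 1 (so w'_i >= 0). Then sum w'_i = 25 - 6 = 19.
Stars and bars: C(19+6-1, 6-1) = C(24,5).

Final answer: C(24,5) = 42504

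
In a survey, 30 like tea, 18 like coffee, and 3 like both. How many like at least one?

|A union B| = |A| + |B| - |A intersect B| = 30 + 18 - 3.

Final answer: 45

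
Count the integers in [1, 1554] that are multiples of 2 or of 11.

Multiples of 2: 777. Multiples of 11: 141. Of both (lcm=22): 70.
By inclusion-exclusion: 777 + 141 - 70.

Final answer: 848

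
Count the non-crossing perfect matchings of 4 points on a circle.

This is a standard Catalan-number count: the answer is C_n. Here n = 4/2 = 2.
C_n = C(2n,n)/(n+1), so C_{2} = C(4,2)/3 = 6/3.

Final answer: C_{2} = 2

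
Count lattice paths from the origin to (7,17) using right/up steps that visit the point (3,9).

Paths (0,0)->(3,9): C(12,9) = 220.
Paths (3,9)->(7,17): C(12,8) = 495.
By multiplication principle: 220 x 495.

Final answer: 108900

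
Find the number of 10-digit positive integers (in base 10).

The leading digit cannot be 0 (9 options); the other 9 digits can be anything (10 options each).
Total: 9 x 10^9.

Final answer: 9000000000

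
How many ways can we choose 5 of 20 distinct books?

C(20,5) = 20!/(5! x (20-5)!).

Final answer: C(20,5) = 15504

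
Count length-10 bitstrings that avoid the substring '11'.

Classify by the final bit: ...0 gives a(n-1) strings, ...01 gives a(n-2) strings. Thus a(n) = a(n-1) + a(n-2) with a(1)=2, a(2)=3.
Building up term by term: a(1)=2, a(2)=3, a(3)=5, a(4)=8, a(5)=13, a(6)=21, a(7)=34, a(8)=55, a(9)=89, a(10)=144.

Final answer: 144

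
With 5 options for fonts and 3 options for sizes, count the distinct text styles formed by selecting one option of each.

By the multiplication principle: 5 x 3.

Final answer: 15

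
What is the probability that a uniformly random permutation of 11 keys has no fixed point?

D(n) = (n-1)(D(n-1) + D(n-2)), D(0)=1, D(1)=0.
Building up: D(2)=1, D(3)=2, D(4)=9, D(5)=44, D(6)=265, D(7)=1854, D(8)=14833, D(9)=133496, D(10)=1334961, D(11)=14684570.
Total arrangements: 11! = 39916800.
Probability = D(11)/11! = 1468457/3991680.

Final answer: D(11)/11! = 14684570/39916800 = 0.367879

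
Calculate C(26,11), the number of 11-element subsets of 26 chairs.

C(26,11) = 26!/(11! x 15!).

Final answer: \binom{26}{11} = 7726160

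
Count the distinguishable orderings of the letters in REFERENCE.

Letters (C:1, E:4, F:1, N:1, R:2). Total letters: 9.
Permutations = 9!/(4! x 2!).

Final answer: 7560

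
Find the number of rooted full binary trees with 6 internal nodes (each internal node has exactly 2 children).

The structures are counted by the Catalan number C_n. Here n = 6.
C_n = C(2n,n) - C(2n,n+1), so C_{6} = C(12,6) - C(12,7) = 924 - 792.

Final answer: C_{6} = 132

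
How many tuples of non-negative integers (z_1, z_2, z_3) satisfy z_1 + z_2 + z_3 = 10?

Stars and bars with 10 stars and 2 bars:
C(10+3-1, 3-1) = C(12,2).

Final answer: C(12,2) = 66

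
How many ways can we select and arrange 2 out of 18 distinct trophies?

P(18,2) = 18!/(18-2)! = 18!/16!.

Final answer: P(18,2) = 306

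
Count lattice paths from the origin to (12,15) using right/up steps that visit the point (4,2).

Paths (0,0)->(4,2): C(6,2) = 15.
Paths (4,2)->(12,15): C(21,13) = 203490.
By multiplication principle: 15 x 203490.

Final answer: 3052350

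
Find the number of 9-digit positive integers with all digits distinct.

First digit: 9 (not 0). Second: 9 (not first). Third: 8, etc.
Total: 9 x 9 x 8 x 7 x 6 x 5 x 4 x 3 x 2.

Final answer: 3265920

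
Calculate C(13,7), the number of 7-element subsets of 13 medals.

C(13,7) = 13!/(7! x 6!).

Final answer: \binom{13}{7} = 1716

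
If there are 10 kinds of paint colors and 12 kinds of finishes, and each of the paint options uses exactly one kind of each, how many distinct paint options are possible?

By the multiplication principle: 10 x 12.

Final answer: 120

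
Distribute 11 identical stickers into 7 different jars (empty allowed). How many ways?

Stars and bars: C(n+k-1, k-1) = C(17,6).

Final answer: C(17,6) = 12376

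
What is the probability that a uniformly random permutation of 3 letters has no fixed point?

Use the recurrence D(n) = (n-1)(D(n-1) + D(n-2)) with D(0)=1, D(1)=0.
Building up: D(2)=1, D(3)=2.
Total arrangements: 3! = 6.
Probability = D(3)/3! = 1/3.

Final answer: D(3)/3! = 2/6 = 0.333333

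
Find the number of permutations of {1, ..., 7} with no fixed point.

D(n) = (n-1)(D(n-1) + D(n-2)), D(0)=1, D(1)=0.
D(2) = 1 x (0 + 1) = 1
D(3) = 2 x (1 + 0) = 2
D(4) = 3 x (2 + 1) = 9
D(5) = 4 x (9 + 2) = 44
D(6) = 5 x (44 + 9) = 265
D(7) = 6 x (D(6) + D(5)) = 6 x (265 + 44)

Final answer: D(7) = 1854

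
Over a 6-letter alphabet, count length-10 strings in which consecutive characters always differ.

Let g(n) count such strings. g(1) = 6, and each valid string of length n-1 extends in 5 ways (any symbol but the last), so g(n) = 5 g(n-1).
Total: g(10) = 6 x 5^9.

Final answer: 6 x 5^{9} = 11718750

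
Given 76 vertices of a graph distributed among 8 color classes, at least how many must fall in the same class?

By pigeonhole with 76 objects and 8 categories: ceiling(76/8).

Final answer: 10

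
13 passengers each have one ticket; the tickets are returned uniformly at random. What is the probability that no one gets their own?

Derangements satisfy D(n) = (n-1)(D(n-1) + D(n-2)), starting from D(0)=1, D(1)=0.
Building up: D(2)=1, D(3)=2, D(4)=9, D(5)=44, D(6)=265, D(7)=1854, D(8)=14833, D(9)=133496, D(10)=1334961, D(11)=14684570, D(12)=176214841, D(13)=2290792932.
Total arrangements: 13! = 6227020800.
Probability = D(13)/13! = 63633137/172972800.

Final answer: D(13)/13! = 2290792932/6227020800 = 0.367879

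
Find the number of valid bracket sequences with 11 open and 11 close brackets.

This is a standard Catalan-number count: the answer is C_n. Here n = 11 (pairs).
C_n = (2n)!/(n!(n+1)!), so C_{11} = 22!/(11! x 12!) = C(22,11)/12 = 705432/12.

Final answer: C_{11} = 58786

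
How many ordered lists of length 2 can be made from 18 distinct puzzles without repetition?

P(18,2) = 18!/(18-2)! = 18!/16!.

Final answer: P(18,2) = 306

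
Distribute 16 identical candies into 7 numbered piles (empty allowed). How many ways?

Stars and bars: C(n+k-1, k-1) = C(22,6).

Final answer: C(22,6) = 74613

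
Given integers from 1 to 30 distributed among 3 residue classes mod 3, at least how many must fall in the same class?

By pigeonhole with 30 objects and 3 categories: ceiling(30/3).

Final answer: 10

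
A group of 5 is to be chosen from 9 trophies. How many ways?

C(9,5) = 9!/(5! x 4!).

Final answer: \binom{9}{5} = 126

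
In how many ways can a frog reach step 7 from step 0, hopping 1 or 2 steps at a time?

Let f(n) count the ways. The last step is size 1 or 2, so f(n) = f(n-1) + f(n-2) with f(1)=1, f(2)=2.
Iterating the recurrence: f(1)=1, f(2)=2, f(3)=3, f(4)=5, f(5)=8, f(6)=13, f(7)=21.

Final answer: 21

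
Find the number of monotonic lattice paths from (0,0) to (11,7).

Each path has 11 right steps and 7 up steps in some order (18 steps total).
Choose which 7 of the 18 steps are up: C(18,7).

Final answer: C(18,7) = 31824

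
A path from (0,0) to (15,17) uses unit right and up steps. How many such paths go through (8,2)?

Paths (0,0)->(8,2): C(10,2) = 45.
Paths (8,2)->(15,17): C(22,15) = 170544.
By multiplication principle: 45 x 170544.

Final answer: 7674480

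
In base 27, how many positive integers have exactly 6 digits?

In base 27, the leading digit has 26 choices (1..26); each of the remaining 5 digits has 27 choices.
Total: 26 x 27^5.

Final answer: 373071582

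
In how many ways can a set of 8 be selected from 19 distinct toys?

C(19,8) = 19!/(8! x (19-8)!).

Final answer: C(19,8) = 75582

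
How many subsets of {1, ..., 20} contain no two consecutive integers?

Let a(n) count such subsets of {1, ..., n}. Either n is excluded (a(n-1) ways) or n is included, forcing n-1 out (a(n-2) ways), so a(n) = a(n-1) + a(n-2) with a(1)=2, a(2)=3.
Building up term by term: a(1)=2, a(2)=3, a(3)=5, a(4)=8, a(5)=13, a(6)=21, a(7)=34, a(8)=55, a(9)=89, a(10)=144, a(11)=233, a(12)=377, a(13)=610, a(14)=987, a(15)=1597, a(16)=2584, a(17)=4181, a(18)=6765, a(19)=10946, a(20)=17711.

Final answer: 17711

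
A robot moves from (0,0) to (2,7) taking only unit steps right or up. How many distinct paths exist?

Each path has 2 right steps and 7 up steps in some order (9 steps total).
Choose which 7 of the 9 steps are up: C(9,7).

Final answer: C(9,7) = 36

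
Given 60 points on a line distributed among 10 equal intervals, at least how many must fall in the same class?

By pigeonhole with 60 objects and 10 categories: ceiling(60/10).

Final answer: 6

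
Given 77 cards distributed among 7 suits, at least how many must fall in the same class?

By pigeonhole with 77 objects and 7 categories: ceiling(77/7).

Final answer: 11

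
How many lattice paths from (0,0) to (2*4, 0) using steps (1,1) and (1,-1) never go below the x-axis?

Total monotonic paths to (4,4): C(8,4) = 70.
Paths that cross above y=x (reflection bijection): C(8,5) = 56.
Valid Dyck paths: 70 - 56.
(This is the Catalan number C_{4}.)

Final answer: C_{4} = 14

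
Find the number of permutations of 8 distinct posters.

The number of ways to arrange 8 distinct objects is 8!.

Final answer: 8! = 40320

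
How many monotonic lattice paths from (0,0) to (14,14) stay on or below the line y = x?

Total monotonic paths to (14,14): C(28,14) = 40116600.
Reflecting each bad path at its first crossing gives a bijection with paths to (13,15): C(28,15) = 37442160.
Valid Dyck paths: 40116600 - 37442160.
(These counts are the Catalan numbers.)

Final answer: C_{14} = 2674440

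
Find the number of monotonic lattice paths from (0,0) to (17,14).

Each path has 17 right steps and 14 up steps in some order (31 steps total).
Choose which 14 of the 31 steps are up: C(31,14).

Final answer: C(31,14) = 265182525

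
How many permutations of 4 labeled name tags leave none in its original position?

D(n) = (n-1)(D(n-1) + D(n-2)), D(0)=1, D(1)=0.
D(2) = 1 x (0 + 1) = 1
D(3) = 2 x (1 + 0) = 2
D(4) = 3 x (D(3) + D(2)) = 3 x (2 + 1)

Final answer: D(4) = 9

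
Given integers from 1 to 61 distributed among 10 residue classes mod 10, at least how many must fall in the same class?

By pigeonhole with 61 objects and 10 categories: ceiling(61/10).

Final answer: 7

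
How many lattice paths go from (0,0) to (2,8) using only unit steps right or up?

Each path has 2 right steps and 8 up steps in some order (10 steps total).
Choose which 8 of the 10 steps are up: C(10,8).

Final answer: C(10,8) = 45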